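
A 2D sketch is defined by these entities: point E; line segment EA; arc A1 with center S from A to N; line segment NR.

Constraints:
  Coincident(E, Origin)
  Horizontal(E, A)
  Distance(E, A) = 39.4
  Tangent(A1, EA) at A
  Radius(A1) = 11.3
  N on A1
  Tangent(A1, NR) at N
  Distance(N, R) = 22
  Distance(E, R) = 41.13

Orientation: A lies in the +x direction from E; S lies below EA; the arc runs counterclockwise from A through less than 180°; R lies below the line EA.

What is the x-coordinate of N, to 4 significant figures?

28.16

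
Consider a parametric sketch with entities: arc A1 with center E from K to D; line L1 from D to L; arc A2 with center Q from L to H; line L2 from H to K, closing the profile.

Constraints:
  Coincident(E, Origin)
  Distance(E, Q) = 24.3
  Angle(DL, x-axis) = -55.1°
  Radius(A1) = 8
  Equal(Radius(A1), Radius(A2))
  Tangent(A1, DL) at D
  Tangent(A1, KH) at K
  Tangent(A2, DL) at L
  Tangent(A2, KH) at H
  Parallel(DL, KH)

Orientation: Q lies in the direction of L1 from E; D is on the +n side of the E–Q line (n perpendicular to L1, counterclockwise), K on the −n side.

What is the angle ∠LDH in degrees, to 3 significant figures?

33.4°

The slot axis is L1's direction at -55.1°, so u = (cos -55.1°, sin -55.1°) = (0.572, -0.820) and n = (−sin -55.1°, cos -55.1°) = (0.820, 0.572). E is at the origin and Q lies 24.3 along u from E, so Q = 24.3·u = (13.9, -19.9). Tangency of A1 to both parallel lines with radius 8.0 puts D and K at E ± 8.0·n: D = (6.56, 4.58), K = (-6.56, -4.58). Equal radii place L and H the same way about Q: L = Q + 8.0·n = (20.5, -15.4), H = Q − 8.0·n = (7.34, -24.5). Then cos ∠LDH = DL·DH / (|DL||DH|), giving 33.4°.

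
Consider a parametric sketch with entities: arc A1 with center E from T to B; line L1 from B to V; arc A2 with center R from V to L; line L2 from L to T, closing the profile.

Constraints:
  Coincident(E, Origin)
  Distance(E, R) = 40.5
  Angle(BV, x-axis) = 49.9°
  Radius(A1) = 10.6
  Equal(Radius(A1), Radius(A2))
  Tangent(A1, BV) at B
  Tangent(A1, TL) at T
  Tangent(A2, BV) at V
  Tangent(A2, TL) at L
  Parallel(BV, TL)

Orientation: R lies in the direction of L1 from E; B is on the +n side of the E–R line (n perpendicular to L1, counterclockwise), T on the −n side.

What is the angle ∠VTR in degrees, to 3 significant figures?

13.0°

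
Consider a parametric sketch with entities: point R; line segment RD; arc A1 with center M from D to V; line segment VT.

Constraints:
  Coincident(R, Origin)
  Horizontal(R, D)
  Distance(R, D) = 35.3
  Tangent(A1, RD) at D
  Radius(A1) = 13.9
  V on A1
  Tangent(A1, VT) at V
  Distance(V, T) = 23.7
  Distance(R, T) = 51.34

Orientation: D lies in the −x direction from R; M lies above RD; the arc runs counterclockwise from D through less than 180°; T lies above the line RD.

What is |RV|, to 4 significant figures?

29.26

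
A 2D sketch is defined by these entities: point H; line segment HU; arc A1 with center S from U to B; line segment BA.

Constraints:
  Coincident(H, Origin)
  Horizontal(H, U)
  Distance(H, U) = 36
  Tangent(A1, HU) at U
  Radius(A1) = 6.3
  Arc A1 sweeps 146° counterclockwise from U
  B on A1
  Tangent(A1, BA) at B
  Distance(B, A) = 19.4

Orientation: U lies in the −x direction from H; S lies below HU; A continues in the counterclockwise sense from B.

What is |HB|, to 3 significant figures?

41.2

The tangent condition forces SU to be normal to HU, so S = U + (0, -6.3) = (-36.0, -6.30). On A1, U sits at bearing 90° from S; a 146° counterclockwise sweep puts B at bearing 236°, so B = S + 6.3·(cos 236°, sin 236°) = (-39.5, -11.5). Then |HB| = |B − H| = 41.2.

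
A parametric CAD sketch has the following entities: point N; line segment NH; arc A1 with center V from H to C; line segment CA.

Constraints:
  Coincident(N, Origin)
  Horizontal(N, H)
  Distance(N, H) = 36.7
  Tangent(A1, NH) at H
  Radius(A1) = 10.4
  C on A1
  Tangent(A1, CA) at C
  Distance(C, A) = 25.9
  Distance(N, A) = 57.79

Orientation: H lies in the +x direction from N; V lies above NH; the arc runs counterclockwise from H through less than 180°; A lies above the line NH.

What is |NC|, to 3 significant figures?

48.4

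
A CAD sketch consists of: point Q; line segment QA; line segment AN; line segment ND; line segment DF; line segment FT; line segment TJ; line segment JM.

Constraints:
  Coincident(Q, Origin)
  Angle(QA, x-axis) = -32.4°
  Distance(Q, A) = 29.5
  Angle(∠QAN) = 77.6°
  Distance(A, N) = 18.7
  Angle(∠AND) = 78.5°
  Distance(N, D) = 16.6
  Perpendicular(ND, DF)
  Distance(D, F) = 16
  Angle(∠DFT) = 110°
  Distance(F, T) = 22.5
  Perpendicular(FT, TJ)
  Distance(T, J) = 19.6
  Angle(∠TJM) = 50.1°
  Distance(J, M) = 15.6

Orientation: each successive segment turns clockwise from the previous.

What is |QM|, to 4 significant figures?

27.60

FT is perpendicular to TJ, so TJ runs at -126.3°; with |TJ| = 19.6, J = (22.36, -35.50). ∠TJM = 50.1° gives JM at 103.8° from the x-axis; with |JM| = 15.6, M = (18.64, -20.35). Then |QM| = |M − Q| = 27.60.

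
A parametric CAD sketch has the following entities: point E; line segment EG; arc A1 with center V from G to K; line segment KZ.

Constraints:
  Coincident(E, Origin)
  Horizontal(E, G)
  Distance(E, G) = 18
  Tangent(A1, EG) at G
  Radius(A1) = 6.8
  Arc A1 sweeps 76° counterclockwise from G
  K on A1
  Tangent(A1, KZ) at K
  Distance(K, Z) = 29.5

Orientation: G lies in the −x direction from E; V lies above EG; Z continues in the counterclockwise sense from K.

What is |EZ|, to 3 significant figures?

34.0

On A1, G sits at bearing -90° from V; a 76° counterclockwise sweep puts K at bearing -14°, so K = V + 6.8·(cos -14°, sin -14°) = (-11.4, 5.15). Since A1 is tangent to KZ there, VK ⟂ KZ, so KZ runs along (−sin -14°, cos -14°); with |KZ| = 29.5, Z = (-4.27, 33.8). Then |EZ| = |Z − E| = 34.0.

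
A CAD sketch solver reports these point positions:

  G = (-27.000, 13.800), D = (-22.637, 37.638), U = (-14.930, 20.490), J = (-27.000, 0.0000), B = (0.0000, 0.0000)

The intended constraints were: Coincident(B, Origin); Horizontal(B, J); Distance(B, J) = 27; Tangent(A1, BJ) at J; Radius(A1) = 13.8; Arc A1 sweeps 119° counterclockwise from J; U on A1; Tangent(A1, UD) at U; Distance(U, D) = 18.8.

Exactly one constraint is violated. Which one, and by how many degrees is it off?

Tangent(A1, UD) at U — off by 4.80°.

B = (0.00, 0.00) ✓; B.y = 0.00, J.y = 0.00 ✓; |BJ| = 27.00 ✓; ∠(GJ, JB) = 90.00° ✓; |GJ| = 13.80 ✓; bearing(G→U) − bearing(G→J) = 119.0° ✓; |GU| = 13.80 ✓; ∠(GU, UD) = 94.80° ✗; |UD| = 18.80 ✓.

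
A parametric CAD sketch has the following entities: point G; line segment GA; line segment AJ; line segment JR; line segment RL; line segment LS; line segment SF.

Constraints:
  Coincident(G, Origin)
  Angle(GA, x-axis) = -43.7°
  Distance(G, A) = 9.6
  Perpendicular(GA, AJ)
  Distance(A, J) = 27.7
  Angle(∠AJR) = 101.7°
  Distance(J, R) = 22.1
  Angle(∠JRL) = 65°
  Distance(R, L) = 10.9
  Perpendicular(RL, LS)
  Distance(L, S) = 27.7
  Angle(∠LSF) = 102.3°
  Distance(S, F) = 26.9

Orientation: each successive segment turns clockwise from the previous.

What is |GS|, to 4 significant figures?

32.93

G is at the origin; GA runs at -43.7° with length 9.6, so A = (6.940, -6.632). GA ⟂ AJ, so AJ runs at -133.7°; with |AJ| = 27.7, J = (-12.20, -26.66). ∠AJR = 101.7° gives JR at 148.0° from the x-axis; with |JR| = 22.1, R = (-30.94, -14.95). ∠JRL = 65.0° gives RL at 33.00° from the x-axis; with |RL| = 10.9, L = (-21.80, -9.011). RL is perpendicular to LS, so LS runs at -57.00°; with |LS| = 27.7, S = (-6.711, -32.24). Then |GS| = |S − G| = 32.93.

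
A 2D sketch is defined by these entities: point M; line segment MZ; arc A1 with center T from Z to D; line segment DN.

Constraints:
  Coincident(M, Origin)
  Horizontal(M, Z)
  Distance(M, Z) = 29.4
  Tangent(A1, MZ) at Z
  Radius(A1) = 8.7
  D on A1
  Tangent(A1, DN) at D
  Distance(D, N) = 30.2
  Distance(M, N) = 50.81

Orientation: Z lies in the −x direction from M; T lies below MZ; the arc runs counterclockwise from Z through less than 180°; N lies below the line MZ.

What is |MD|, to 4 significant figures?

39.35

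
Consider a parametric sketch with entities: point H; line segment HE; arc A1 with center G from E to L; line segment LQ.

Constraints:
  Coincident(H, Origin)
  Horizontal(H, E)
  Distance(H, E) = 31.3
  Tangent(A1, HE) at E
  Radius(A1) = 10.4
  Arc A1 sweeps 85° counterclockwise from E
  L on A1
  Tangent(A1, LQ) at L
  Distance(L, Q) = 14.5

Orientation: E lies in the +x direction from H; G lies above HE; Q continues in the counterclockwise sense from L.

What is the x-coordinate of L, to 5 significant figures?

41.660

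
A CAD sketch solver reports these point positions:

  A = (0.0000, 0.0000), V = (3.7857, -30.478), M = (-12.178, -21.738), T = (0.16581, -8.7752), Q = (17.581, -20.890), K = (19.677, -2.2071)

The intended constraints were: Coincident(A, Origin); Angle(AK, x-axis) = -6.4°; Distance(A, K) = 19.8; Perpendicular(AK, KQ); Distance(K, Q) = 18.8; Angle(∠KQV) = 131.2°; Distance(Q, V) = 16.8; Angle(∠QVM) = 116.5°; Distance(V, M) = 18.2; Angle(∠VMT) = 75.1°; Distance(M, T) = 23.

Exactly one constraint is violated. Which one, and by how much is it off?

Distance(M, T) = 23 — off by 5.10.

A = (0.00, 0.00) ✓; AK at -6.400° ✓; |AK| = 19.80 ✓; ∠(AK, KQ) = 90.00° ✓; |KQ| = 18.80 ✓; ∠KQV = 131.2° ✓; |QV| = 16.80 ✓; ∠QVM = 116.5° ✓; |VM| = 18.20 ✓; ∠VMT = 75.10° ✓; |MT| = 17.90 ✗.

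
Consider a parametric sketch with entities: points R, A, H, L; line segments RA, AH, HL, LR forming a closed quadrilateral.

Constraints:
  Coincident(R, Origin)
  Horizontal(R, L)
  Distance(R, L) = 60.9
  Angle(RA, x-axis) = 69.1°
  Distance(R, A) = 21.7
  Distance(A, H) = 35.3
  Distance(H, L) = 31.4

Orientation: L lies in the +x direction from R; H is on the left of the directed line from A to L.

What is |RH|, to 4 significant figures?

49.71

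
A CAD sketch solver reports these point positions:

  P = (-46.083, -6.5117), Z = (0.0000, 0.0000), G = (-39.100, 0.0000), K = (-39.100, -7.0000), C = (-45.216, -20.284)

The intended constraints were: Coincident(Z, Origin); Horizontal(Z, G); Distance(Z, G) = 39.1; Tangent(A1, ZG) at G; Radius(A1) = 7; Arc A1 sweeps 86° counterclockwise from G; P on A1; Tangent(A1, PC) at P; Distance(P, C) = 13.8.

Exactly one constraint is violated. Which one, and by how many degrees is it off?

Tangent(A1, PC) at P — off by 7.60°.

Z = (0.00, 0.00) ✓; Z.y = 0.00, G.y = 0.00 ✓; |ZG| = 39.10 ✓; ∠(KG, GZ) = 90.00° ✓; |KG| = 7.000 ✓; bearing(K→P) − bearing(K→G) = 86.00° ✓; |KP| = 7.000 ✓; ∠(KP, PC) = 82.40° ✗; |PC| = 13.80 ✓.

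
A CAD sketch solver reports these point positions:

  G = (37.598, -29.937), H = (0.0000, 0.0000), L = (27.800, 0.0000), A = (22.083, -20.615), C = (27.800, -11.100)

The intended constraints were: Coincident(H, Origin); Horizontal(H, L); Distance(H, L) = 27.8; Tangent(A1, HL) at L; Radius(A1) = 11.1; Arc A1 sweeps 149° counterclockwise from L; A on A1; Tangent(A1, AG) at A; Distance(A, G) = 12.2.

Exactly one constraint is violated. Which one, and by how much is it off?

Distance(A, G) = 12.2 — off by 5.90.

H = (0.00, 0.00) ✓; H.y = 0.00, L.y = 0.00 ✓; |HL| = 27.80 ✓; ∠(CL, LH) = 90.00° ✓; |CL| = 11.10 ✓; bearing(C→A) − bearing(C→L) = 149.0° ✓; |CA| = 11.10 ✓; ∠(CA, AG) = 90.00° ✓; |AG| = 18.10 ✗.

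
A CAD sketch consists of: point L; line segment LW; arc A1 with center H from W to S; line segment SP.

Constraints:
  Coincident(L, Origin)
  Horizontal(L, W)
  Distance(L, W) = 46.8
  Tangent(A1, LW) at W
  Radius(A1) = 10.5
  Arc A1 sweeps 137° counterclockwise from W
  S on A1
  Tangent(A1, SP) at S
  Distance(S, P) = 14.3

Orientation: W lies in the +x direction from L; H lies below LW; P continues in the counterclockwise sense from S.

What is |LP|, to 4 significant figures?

57.36

On A1, W sits at bearing 90° from H; a 137° counterclockwise sweep puts S at bearing 227°, so S = H + 10.5·(cos 227°, sin 227°) = (39.64, -18.18). Since A1 is tangent to SP there, HS ⟂ SP, so SP runs along (−sin 227°, cos 227°); with |SP| = 14.3, P = (50.10, -27.93). Then |LP| = |P − L| = 57.36.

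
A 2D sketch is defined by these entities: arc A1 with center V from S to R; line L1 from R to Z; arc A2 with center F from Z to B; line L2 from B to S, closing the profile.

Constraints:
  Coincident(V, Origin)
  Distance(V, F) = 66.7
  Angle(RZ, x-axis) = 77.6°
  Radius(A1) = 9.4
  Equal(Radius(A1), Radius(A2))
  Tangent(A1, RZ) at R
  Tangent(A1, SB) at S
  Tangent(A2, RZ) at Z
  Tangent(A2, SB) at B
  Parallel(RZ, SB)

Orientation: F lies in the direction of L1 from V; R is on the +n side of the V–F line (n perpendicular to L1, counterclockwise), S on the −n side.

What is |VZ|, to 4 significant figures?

67.36

The slot axis is L1's direction at 77.6°, so u = (cos 77.6°, sin 77.6°) = (0.2147, 0.9767) and n = (−sin 77.6°, cos 77.6°) = (-0.9767, 0.2147). V is at the origin and F lies 66.7 along u from V, so F = 66.7·u = (14.32, 65.14). Tangency of A1 to both parallel lines with radius 9.4 puts R and S at V ± 9.4·n: R = (-9.181, 2.019), S = (9.181, -2.019). Equal radii place Z and B the same way about F: Z = F + 9.4·n = (5.142, 67.16), B = F − 9.4·n = (23.50, 63.13). Then |VZ| = |Z − V| = 67.36.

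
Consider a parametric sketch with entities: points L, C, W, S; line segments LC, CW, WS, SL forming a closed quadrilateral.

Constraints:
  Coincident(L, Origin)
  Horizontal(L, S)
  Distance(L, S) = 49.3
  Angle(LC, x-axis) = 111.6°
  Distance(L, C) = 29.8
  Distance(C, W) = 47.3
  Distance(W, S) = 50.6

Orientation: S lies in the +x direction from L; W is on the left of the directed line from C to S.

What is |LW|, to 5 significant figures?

57.291

Checks: |CW| = 47.30 ✓; |WS| = 50.60 ✓.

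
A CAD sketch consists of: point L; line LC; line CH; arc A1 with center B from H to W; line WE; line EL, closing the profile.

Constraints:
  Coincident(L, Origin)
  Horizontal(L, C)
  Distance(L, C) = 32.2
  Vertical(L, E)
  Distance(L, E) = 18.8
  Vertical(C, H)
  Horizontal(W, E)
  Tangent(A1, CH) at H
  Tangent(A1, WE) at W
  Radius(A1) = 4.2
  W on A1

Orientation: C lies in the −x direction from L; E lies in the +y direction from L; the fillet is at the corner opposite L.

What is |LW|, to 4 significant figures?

33.73

L is at the origin; L and C share the same y with |LC| = 32.2 and C on the −x side, so C = (-32.20, 0.000). LE is vertical with |LE| = 18.8 and E on the +y side, so E = (0.000, 18.80). The virtual corner opposite L is at (-32.20, 18.80). The tangent condition forces BH to be normal to CH and the tangent condition forces BW to be normal to WE, with radius 4.2, so the center B sits 4.2 in from both sides at B = (-28.00, 14.60). That places the tangent points at H = (-32.20, 14.60) on CH and W = (-28.00, 18.80) on WE. Then |LW| = |W − L| = 33.73.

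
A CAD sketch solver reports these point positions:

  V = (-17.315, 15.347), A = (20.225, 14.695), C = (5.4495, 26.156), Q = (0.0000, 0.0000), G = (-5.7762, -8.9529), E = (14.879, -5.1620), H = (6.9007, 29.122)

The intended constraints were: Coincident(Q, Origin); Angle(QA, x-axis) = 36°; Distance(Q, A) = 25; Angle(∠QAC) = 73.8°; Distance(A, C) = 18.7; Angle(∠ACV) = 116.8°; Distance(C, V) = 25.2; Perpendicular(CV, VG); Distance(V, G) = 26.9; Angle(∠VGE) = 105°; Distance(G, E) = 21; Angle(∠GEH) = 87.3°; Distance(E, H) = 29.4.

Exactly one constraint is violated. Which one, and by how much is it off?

Distance(E, H) = 29.4 — off by 5.80.

Q = (0.00, 0.00) ✓; QA at 36.00° ✓; |QA| = 25.00 ✓; ∠QAC = 73.80° ✓; |AC| = 18.70 ✓; ∠ACV = 116.8° ✓; |CV| = 25.20 ✓; ∠(CV, VG) = 90.00° ✓; |VG| = 26.90 ✓; ∠VGE = 105.0° ✓; |GE| = 21.00 ✓; ∠GEH = 87.30° ✓; |EH| = 35.20 ✗.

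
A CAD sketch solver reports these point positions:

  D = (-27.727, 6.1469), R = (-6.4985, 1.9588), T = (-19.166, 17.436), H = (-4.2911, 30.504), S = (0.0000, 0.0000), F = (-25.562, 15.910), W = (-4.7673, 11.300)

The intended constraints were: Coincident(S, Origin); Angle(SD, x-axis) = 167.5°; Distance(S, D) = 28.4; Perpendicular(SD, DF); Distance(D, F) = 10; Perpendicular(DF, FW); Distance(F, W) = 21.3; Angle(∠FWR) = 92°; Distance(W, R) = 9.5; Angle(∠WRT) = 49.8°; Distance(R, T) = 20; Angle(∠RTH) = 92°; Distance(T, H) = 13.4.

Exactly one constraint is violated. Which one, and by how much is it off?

Distance(T, H) = 13.4 — off by 6.40.

S = (0.00, 0.00) ✓; SD at 167.5° ✓; |SD| = 28.40 ✓; ∠(SD, DF) = 90.00° ✓; |DF| = 10.00 ✓; ∠(DF, FW) = 90.00° ✓; |FW| = 21.30 ✓; ∠FWR = 92.00° ✓; |WR| = 9.500 ✓; ∠WRT = 49.80° ✓; |RT| = 20.00 ✓; ∠RTH = 92.00° ✓; |TH| = 19.80 ✗.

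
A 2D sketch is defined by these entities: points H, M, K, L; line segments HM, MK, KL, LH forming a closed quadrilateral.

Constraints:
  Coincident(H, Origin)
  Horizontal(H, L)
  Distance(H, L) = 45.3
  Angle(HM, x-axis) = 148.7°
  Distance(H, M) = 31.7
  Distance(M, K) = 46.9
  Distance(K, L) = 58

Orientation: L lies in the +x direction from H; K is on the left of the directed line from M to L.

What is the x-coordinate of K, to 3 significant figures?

9.59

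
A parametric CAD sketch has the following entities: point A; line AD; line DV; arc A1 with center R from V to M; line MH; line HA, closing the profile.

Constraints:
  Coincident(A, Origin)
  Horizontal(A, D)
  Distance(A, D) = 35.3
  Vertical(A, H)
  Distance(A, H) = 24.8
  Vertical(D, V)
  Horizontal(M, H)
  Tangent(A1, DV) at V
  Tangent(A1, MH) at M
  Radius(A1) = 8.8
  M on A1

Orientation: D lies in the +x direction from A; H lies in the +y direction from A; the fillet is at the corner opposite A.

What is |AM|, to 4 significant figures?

36.29

A is at the origin; A and D share the same y with |AD| = 35.3 and D on the +x side, so D = (35.30, 0.000). A and H share the same x with |AH| = 24.8 and H on the +y side, so H = (0.000, 24.80). The virtual corner opposite A is at (35.30, 24.80). Since A1 is tangent to DV there, RV ⟂ DV and since A1 is tangent to MH there, RM ⟂ MH, with radius 8.8, so the center R sits 8.8 in from both sides at R = (26.50, 16.00). That places the tangent points at V = (35.30, 16.00) on DV and M = (26.50, 24.80) on MH. Then |AM| = |M − A| = 36.29.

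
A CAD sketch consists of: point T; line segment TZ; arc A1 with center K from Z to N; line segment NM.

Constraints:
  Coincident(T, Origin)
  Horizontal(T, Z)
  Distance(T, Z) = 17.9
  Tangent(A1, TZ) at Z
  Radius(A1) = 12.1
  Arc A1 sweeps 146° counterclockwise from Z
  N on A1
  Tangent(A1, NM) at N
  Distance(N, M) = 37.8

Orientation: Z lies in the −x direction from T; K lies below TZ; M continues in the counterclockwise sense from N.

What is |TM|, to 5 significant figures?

43.780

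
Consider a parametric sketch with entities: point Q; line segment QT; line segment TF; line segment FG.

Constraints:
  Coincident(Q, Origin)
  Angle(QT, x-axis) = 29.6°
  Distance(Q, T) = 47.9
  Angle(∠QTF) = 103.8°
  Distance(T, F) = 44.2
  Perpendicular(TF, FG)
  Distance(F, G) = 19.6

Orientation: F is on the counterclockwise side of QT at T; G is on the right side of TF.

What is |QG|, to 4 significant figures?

86.40

Q is at the origin; QT runs at 29.6° with length 47.9, so T = 47.9·(cos 29.6°, sin 29.6°) = (41.65, 23.66). ∠QTF = 103.8°, so TF runs at 29.6° + (180° − 103.8°) = 105.8° from the x-axis; with |TF| = 44.2, F = T + 44.2·(cos 105.8°, sin 105.8°) = (29.61, 66.19). TF is perpendicular to FG; with |FG| = 19.6 on the right of TF, G = F + 19.6·(0.9622, 0.2723) = (48.47, 71.53). Then |QG| = |G − Q| = 86.40.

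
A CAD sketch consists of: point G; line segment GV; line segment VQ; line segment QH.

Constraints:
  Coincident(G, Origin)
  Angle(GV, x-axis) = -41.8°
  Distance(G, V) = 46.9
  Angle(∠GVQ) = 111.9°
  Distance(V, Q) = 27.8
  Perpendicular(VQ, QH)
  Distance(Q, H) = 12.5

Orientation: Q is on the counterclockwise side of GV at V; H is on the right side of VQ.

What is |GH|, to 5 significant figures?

72.036

G is at the origin; GV runs at -41.8° with length 46.9, so V = 46.9·(cos -41.8°, sin -41.8°) = (34.963, -31.260). ∠GVQ = 111.9°, so VQ runs at -41.8° + (180° − 111.9°) = 26.300° from the x-axis; with |VQ| = 27.8, Q = V + 27.8·(cos 26.300°, sin 26.300°) = (59.885, -18.943). The perpendicularity gives QH at right angles to VQ; with |QH| = 12.5 on the right of VQ, H = Q + 12.5·(0.44307, -0.89649) = (65.424, -30.149). Then |GH| = |H − G| = 72.036.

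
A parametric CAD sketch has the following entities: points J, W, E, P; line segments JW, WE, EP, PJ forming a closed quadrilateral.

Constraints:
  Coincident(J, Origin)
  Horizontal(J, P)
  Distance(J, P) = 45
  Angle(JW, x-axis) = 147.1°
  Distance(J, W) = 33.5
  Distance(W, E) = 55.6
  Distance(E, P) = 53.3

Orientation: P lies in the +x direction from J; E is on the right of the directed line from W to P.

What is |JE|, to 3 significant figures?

29.4

Checks: |WE| = 55.60 ✓; |EP| = 53.30 ✓.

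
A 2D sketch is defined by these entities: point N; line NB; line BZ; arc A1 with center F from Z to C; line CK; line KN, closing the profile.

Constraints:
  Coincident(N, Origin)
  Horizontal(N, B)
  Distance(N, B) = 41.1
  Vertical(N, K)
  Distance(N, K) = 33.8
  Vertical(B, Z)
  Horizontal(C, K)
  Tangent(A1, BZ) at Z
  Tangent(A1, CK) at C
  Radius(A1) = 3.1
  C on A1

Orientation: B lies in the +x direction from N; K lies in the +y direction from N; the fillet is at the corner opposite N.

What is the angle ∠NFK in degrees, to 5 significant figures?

43.598°

N is at the origin; N and B share the same y with |NB| = 41.1 and B on the +x side, so B = (41.100, 0.0000). N and K share the same x with |NK| = 33.8 and K on the +y side, so K = (0.0000, 33.800). The virtual corner opposite N is at (41.100, 33.800). Since A1 is tangent to BZ there, FZ ⟂ BZ and tangency of A1 to CK means the radius FC is perpendicular to CK, with radius 3.1, so the center F sits 3.1 in from both sides at F = (38.000, 30.700). Then cos ∠NFK = FN·FK / (|FN||FK|), giving 43.598°.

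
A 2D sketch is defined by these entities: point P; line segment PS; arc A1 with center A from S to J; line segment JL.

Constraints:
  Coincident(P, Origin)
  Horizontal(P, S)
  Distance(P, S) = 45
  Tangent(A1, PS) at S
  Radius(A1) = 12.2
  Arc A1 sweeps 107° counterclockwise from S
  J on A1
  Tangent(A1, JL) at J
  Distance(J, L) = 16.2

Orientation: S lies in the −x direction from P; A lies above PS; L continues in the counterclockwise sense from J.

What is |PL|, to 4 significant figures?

49.26

P is at the origin; PS is horizontal with |PS| = 45.0 and S on the −x side, so S = (-45.00, 0.000). A1 meets PS tangentially, so AS is at right angles to PS, so A = S + (0, 12.2) = (-45.00, 12.20). On A1, S sits at bearing -90° from A; a 107° counterclockwise sweep puts J at bearing 17°, so J = A + 12.2·(cos 17°, sin 17°) = (-33.33, 15.77). The tangent condition forces AJ to be normal to JL, so JL runs along (−sin 17°, cos 17°); with |JL| = 16.2, L = (-38.07, 31.26). Then |PL| = |L − P| = 49.26.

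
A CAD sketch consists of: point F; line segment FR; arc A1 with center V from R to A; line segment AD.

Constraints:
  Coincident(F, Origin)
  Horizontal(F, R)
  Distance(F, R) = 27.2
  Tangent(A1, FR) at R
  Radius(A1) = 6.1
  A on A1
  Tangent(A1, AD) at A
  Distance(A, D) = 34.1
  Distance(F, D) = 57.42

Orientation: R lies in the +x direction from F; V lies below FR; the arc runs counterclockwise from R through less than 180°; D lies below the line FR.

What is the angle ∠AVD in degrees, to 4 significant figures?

79.86°

F is at the origin; FR is horizontal with |FR| = 27.2 and R on the +x side, so R = (27.20, 0.000). A1 meets FR tangentially, so VR is at right angles to FR, so V = R + (0, -6.1) = (27.20, -6.100). Since VA ⟂ AD (tangency), |VD| = √(6.1² + 34.1²) = 34.64 regardless of where A sits on A1. So D lies on both circle(F, 57.42) and circle(V, 34.64); the below-FR intersection is D = (44.77, -35.96). A is the foot of the tangent from D: A = (22.57, -10.07).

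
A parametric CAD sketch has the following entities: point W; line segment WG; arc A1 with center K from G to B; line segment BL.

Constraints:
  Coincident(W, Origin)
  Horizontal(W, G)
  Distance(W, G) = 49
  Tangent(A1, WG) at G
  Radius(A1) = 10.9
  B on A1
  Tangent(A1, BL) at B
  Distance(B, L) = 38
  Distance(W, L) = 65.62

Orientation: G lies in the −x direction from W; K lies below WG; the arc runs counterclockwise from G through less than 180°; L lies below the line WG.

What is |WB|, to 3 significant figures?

60.9

Checks: |KB| = 10.90 ✓; ∠(KB, BL) = 90.00° ✓; |BL| = 38.00 ✓; |WL| = 65.62 ✓.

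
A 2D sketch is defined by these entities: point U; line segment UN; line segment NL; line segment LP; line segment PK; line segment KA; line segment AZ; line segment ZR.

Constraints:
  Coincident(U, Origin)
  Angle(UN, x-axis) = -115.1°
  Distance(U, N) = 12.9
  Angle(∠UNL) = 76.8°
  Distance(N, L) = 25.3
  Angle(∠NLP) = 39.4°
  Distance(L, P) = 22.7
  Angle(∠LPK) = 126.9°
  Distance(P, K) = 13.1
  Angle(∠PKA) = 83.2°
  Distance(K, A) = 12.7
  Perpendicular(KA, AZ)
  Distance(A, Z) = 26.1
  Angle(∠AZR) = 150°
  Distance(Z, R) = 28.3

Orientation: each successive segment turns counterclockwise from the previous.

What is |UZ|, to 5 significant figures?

21.360

U is at the origin; UN runs at -115.1° with length 12.9, so N = (-5.4722, -11.682). ∠UNL = 76.8° gives NL at -11.900° from the x-axis; with |NL| = 25.3, L = (19.284, -16.899). ∠NLP = 39.4° gives LP at 128.70° from the x-axis; with |LP| = 22.7, P = (5.0911, 0.81697). ∠LPK = 126.9° gives PK at -178.20° from the x-axis; with |PK| = 13.1, K = (-8.0024, 0.40549). ∠PKA = 83.2° gives KA at -81.400° from the x-axis; with |KA| = 12.7, A = (-6.1033, -12.152). The perpendicularity gives AZ at right angles to KA, so AZ runs at 8.6000°; with |AZ| = 26.1, Z = (19.703, -8.2488). Then |UZ| = |Z − U| = 21.360.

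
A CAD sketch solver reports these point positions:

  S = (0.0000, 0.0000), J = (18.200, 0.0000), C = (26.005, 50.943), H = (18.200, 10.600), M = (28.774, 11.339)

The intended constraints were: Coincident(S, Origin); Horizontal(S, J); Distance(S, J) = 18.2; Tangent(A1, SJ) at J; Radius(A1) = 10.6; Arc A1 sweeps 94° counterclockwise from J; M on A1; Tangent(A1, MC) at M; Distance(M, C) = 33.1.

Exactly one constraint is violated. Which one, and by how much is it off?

Distance(M, C) = 33.1 — off by 6.60.

S = (0.00, 0.00) ✓; S.y = 0.00, J.y = 0.00 ✓; |SJ| = 18.20 ✓; ∠(HJ, JS) = 90.00° ✓; |HJ| = 10.60 ✓; bearing(H→M) − bearing(H→J) = 94.00° ✓; |HM| = 10.60 ✓; ∠(HM, MC) = 90.00° ✓; |MC| = 39.70 ✗.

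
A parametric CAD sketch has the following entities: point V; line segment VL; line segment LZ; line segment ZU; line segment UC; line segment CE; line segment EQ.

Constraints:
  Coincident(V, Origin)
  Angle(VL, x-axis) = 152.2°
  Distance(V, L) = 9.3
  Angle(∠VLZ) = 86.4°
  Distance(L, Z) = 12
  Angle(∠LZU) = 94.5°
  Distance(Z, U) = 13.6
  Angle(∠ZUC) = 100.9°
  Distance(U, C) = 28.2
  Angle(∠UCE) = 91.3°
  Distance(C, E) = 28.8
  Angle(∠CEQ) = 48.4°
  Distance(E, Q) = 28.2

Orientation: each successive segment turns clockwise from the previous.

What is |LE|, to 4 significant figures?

23.33

V is at the origin; VL runs at 152.2° with length 9.3, so L = (-8.227, 4.337). ∠VLZ = 86.4° gives LZ at 58.60° from the x-axis; with |LZ| = 12.0, Z = (-1.974, 14.58). ∠LZU = 94.5° gives ZU at -26.90° from the x-axis; with |ZU| = 13.6, U = (10.15, 8.427). ∠ZUC = 100.9° gives UC at -106.0° from the x-axis; with |UC| = 28.2, C = (2.381, -18.68). ∠UCE = 91.3° gives CE at 165.3° from the x-axis; with |CE| = 28.8, E = (-25.48, -11.37). Then |LE| = |E − L| = 23.33.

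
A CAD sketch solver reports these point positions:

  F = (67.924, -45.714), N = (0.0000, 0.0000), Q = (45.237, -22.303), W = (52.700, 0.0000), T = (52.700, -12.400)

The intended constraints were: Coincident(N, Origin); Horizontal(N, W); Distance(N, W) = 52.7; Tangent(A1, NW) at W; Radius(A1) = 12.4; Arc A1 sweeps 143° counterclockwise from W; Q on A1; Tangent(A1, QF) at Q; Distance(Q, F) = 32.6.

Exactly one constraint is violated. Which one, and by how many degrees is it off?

Tangent(A1, QF) at Q — off by 8.90°.

N = (0.00, 0.00) ✓; N.y = 0.00, W.y = 0.00 ✓; |NW| = 52.70 ✓; ∠(TW, WN) = 90.00° ✓; |TW| = 12.40 ✓; bearing(T→Q) − bearing(T→W) = 143.0° ✓; |TQ| = 12.40 ✓; ∠(TQ, QF) = 98.90° ✗; |QF| = 32.60 ✓.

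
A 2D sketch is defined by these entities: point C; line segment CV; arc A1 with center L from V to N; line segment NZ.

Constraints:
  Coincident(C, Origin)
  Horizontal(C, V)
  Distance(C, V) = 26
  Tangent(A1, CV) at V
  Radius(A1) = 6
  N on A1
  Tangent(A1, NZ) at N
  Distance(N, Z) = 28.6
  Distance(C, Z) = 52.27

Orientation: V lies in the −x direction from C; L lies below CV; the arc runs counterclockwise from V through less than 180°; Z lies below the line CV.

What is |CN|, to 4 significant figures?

31.71

Checks: |LN| = 6.000 ✓; ∠(LN, NZ) = 90.00° ✓; |NZ| = 28.60 ✓; |CZ| = 52.27 ✓.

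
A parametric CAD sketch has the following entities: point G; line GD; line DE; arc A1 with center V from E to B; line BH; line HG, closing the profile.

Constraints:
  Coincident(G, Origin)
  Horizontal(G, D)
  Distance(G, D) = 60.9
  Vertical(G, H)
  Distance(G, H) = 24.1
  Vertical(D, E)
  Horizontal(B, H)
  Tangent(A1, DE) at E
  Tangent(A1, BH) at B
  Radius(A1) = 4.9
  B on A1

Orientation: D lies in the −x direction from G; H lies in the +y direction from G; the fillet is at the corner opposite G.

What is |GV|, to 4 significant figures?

59.20

GH is vertical with |GH| = 24.1 and H on the +y side, so H = (0.000, 24.10). The virtual corner opposite G is at (-60.90, 24.10). Since A1 is tangent to DE there, VE ⟂ DE and A1 meets BH tangentially, so VB is at right angles to BH, with radius 4.9, so the center V sits 4.9 in from both sides at V = (-56.00, 19.20). Then |GV| = |V − G| = 59.20.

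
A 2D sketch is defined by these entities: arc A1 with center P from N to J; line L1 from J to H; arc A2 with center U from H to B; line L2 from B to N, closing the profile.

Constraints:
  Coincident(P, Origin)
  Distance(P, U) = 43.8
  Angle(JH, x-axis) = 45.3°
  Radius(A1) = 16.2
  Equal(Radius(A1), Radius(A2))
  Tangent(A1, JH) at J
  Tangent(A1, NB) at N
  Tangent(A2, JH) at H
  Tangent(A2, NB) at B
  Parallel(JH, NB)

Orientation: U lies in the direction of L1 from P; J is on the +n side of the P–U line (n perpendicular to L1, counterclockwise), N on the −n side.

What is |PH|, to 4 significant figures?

46.70

The slot axis is L1's direction at 45.3°, so u = (cos 45.3°, sin 45.3°) = (0.7034, 0.7108) and n = (−sin 45.3°, cos 45.3°) = (-0.7108, 0.7034). P is at the origin and U lies 43.8 along u from P, so U = 43.8·u = (30.81, 31.13). Tangency of A1 to both parallel lines with radius 16.2 puts J and N at P ± 16.2·n: J = (-11.51, 11.39), N = (11.51, -11.39). Equal radii place H and B the same way about U: H = U + 16.2·n = (19.29, 42.53), B = U − 16.2·n = (42.32, 19.74). Then |PH| = |H − P| = 46.70.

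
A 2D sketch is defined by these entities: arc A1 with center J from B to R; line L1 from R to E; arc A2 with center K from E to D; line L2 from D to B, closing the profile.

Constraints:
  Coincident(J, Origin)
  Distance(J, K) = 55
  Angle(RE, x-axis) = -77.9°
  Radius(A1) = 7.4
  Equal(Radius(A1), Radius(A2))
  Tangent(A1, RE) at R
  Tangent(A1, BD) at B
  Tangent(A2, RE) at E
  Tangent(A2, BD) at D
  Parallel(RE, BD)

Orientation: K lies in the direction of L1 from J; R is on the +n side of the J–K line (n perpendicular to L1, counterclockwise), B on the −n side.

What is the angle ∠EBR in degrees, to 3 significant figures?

74.9°

The slot axis is L1's direction at -77.9°, so u = (cos -77.9°, sin -77.9°) = (0.210, -0.978) and n = (−sin -77.9°, cos -77.9°) = (0.978, 0.210). J is at the origin and K lies 55.0 along u from J, so K = 55.0·u = (11.5, -53.8). Tangency of A1 to both parallel lines with radius 7.4 puts R and B at J ± 7.4·n: R = (7.24, 1.55), B = (-7.24, -1.55). Equal radii place E and D the same way about K: E = K + 7.4·n = (18.8, -52.2), D = K − 7.4·n = (4.29, -55.3). Then cos ∠EBR = BE·BR / (|BE||BR|), giving 74.9°.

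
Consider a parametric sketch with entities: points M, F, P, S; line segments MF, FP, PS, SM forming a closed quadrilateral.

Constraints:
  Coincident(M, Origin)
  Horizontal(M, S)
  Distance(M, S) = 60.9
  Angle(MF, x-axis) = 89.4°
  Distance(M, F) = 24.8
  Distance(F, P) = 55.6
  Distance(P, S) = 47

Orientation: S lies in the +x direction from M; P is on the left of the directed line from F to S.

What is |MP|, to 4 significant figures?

69.20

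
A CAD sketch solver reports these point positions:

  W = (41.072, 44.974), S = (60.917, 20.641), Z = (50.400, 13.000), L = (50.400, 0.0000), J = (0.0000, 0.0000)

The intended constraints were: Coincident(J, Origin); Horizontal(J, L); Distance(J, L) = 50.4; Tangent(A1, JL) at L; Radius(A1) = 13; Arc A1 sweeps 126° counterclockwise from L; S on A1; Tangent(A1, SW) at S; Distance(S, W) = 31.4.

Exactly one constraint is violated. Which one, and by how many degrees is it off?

Tangent(A1, SW) at S — off by 3.20°.

J = (0.00, 0.00) ✓; J.y = 0.00, L.y = 0.00 ✓; |JL| = 50.40 ✓; ∠(ZL, LJ) = 90.00° ✓; |ZL| = 13.00 ✓; bearing(Z→S) − bearing(Z→L) = 126.0° ✓; |ZS| = 13.00 ✓; ∠(ZS, SW) = 86.80° ✗; |SW| = 31.40 ✓.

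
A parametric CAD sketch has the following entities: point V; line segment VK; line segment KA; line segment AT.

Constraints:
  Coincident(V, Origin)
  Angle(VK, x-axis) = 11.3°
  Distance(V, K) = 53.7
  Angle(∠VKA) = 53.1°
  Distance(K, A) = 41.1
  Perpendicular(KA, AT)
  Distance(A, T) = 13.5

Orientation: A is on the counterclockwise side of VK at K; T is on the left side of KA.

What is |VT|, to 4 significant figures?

30.75

V is at the origin; VK runs at 11.3° with length 53.7, so K = 53.7·(cos 11.3°, sin 11.3°) = (52.66, 10.52). ∠VKA = 53.1°, so KA runs at 11.3° + (180° − 53.1°) = 138.2° from the x-axis; with |KA| = 41.1, A = K + 41.1·(cos 138.2°, sin 138.2°) = (22.02, 37.92). KA ⟂ AT; with |AT| = 13.5 on the left of KA, T = A + 13.5·(-0.6665, -0.7455) = (13.02, 27.85). Then |VT| = |T − V| = 30.75.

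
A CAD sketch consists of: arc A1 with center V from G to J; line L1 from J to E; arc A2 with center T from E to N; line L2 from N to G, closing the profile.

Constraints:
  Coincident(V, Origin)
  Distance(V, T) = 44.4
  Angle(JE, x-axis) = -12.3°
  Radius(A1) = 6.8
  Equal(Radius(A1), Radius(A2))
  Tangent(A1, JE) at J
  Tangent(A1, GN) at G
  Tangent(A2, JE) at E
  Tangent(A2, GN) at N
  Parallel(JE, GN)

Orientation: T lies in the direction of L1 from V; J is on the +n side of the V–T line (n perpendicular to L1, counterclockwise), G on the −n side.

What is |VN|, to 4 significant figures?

44.92

The slot axis is L1's direction at -12.3°, so u = (cos -12.3°, sin -12.3°) = (0.9770, -0.2130) and n = (−sin -12.3°, cos -12.3°) = (0.2130, 0.9770). V is at the origin and T lies 44.4 along u from V, so T = 44.4·u = (43.38, -9.459). Tangency of A1 to both parallel lines with radius 6.8 puts J and G at V ± 6.8·n: J = (1.449, 6.644), G = (-1.449, -6.644). Equal radii place E and N the same way about T: E = T + 6.8·n = (44.83, -2.815), N = T − 6.8·n = (41.93, -16.10). Then |VN| = |N − V| = 44.92.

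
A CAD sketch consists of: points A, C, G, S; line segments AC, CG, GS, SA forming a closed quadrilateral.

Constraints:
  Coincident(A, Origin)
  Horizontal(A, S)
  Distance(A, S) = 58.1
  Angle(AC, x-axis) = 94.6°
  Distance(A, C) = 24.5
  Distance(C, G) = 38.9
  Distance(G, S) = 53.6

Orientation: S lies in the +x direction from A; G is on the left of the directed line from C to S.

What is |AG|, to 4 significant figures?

55.10

Checks: |CG| = 38.90 ✓; |GS| = 53.60 ✓.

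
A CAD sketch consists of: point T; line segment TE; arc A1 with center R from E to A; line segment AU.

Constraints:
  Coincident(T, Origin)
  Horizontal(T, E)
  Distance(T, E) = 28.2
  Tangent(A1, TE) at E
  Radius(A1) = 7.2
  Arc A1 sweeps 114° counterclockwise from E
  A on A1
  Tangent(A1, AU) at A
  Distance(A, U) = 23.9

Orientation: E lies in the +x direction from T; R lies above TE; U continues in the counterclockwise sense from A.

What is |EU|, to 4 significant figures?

32.12

T is at the origin; TE is horizontal with |TE| = 28.2 and E on the +x side, so E = (28.20, 0.000). Since A1 is tangent to TE there, RE ⟂ TE, so R = E + (0, 7.2) = (28.20, 7.200). On A1, E sits at bearing -90° from R; a 114° counterclockwise sweep puts A at bearing 24°, so A = R + 7.2·(cos 24°, sin 24°) = (34.78, 10.13). Tangency of A1 to AU means the radius RA is perpendicular to AU, so AU runs along (−sin 24°, cos 24°); with |AU| = 23.9, U = (25.06, 31.96). Then |EU| = |U − E| = 32.12.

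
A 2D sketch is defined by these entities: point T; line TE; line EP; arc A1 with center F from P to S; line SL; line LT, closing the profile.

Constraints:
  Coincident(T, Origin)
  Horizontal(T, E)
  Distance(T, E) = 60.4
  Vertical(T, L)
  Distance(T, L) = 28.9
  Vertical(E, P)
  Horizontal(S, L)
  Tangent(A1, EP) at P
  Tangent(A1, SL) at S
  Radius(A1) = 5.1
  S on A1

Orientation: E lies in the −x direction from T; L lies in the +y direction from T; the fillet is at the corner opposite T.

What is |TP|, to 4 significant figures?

64.92

T is at the origin; T and E share the same y with |TE| = 60.4 and E on the −x side, so E = (-60.40, 0.000). TL is vertical with |TL| = 28.9 and L on the +y side, so L = (0.000, 28.90). The virtual corner opposite T is at (-60.40, 28.90). A1 meets EP tangentially, so FP is at right angles to EP and tangency of A1 to SL means the radius FS is perpendicular to SL, with radius 5.1, so the center F sits 5.1 in from both sides at F = (-55.30, 23.80). That places the tangent points at P = (-60.40, 23.80) on EP and S = (-55.30, 28.90) on SL. Then |TP| = |P − T| = 64.92.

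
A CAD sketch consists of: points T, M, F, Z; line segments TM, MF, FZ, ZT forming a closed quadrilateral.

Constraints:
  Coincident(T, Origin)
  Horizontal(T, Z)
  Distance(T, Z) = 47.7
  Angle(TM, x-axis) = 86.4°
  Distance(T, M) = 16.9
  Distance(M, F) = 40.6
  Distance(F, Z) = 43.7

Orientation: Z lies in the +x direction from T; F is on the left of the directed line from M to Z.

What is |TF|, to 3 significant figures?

53.2

T is at the origin; TZ is horizontal with |TZ| = 47.7 and Z in +x, so Z = (47.7, 0). TM runs at 86.4° with |TM| = 16.9, so M = (1.06, 16.9). F is determined by |MF| = 40.6 and |FZ| = 43.7 together: it lies at the intersection of circle(M, 40.6) and circle(Z, 43.7). With |MZ| = 49.6, the foot of the radical line on MZ is 22.2 from M and the perpendicular offset is √(40.6² − 22.2²) = 34.0. Taking the left-of-MZ solution: F = (33.5, 41.3).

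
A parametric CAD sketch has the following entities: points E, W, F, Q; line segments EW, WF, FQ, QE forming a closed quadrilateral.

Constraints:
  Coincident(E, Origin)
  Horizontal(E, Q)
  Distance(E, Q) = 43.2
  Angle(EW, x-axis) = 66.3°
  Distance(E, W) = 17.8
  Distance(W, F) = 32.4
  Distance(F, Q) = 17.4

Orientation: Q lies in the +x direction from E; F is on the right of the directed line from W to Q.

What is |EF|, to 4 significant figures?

29.27

Checks: |WF| = 32.40 ✓; |FQ| = 17.40 ✓.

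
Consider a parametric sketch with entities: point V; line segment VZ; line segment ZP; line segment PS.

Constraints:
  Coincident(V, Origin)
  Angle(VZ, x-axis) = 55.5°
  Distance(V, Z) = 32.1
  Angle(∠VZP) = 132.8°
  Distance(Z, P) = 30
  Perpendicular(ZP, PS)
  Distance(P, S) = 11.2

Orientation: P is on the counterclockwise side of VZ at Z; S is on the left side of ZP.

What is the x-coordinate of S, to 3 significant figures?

0.660

V is at the origin; VZ runs at 55.5° with length 32.1, so Z = 32.1·(cos 55.5°, sin 55.5°) = (18.2, 26.5). ∠VZP = 132.8°, so ZP runs at 55.5° + (180° − 132.8°) = 103° from the x-axis; with |ZP| = 30.0, P = Z + 30.0·(cos 103°, sin 103°) = (11.6, 55.7). ZP ⟂ PS; with |PS| = 11.2 on the left of ZP, S = P + 11.2·(-0.976, -0.220) = (0.660, 53.3). So S.x = 0.660.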